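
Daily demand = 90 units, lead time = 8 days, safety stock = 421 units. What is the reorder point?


Formula: ROP = (Daily Demand * Lead Time) + Safety Stock
Demand during lead time = 90 * 8 = 720 units
ROP = 720 + 421 = 1141 units

1141 units


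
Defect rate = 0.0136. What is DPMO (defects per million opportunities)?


DPMO = defect_rate * 1000000 = 0.0136 * 1000000

13600


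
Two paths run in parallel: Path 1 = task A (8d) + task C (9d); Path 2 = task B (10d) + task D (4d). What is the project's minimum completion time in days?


Path 1 = 8 + 9 = 17 days
Path 2 = 10 + 4 = 14 days
Duration = max(17, 14) = 17 days

17 days


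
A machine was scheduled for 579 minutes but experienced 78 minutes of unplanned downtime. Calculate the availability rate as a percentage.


Formula: Availability = (Planned Time - Downtime) / Planned Time * 100
Uptime = 579 - 78 = 501 min
Availability = 501 / 579 * 100 = 86.5%

86.5%


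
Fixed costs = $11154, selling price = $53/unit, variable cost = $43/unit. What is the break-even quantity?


Formula: BEQ = Fixed Costs / (Price - Variable Cost)
Contribution margin = $53 - $43 = $10/unit
BEQ = ceil($11154 / $10/unit) = ceil(1115.4) = 1116 units

1116 units


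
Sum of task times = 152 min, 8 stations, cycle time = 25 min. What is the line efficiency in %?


Formula: Efficiency = Sum of Task Times / (N_stations * CT) * 100
Total station capacity = 8 stations * 25 min = 200 min
Efficiency = 152 / 200 * 100 = 76.0%

76.0%


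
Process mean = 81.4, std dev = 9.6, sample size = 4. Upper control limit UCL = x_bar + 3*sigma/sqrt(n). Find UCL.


UCL = 81.4 + 3 * 9.6 / sqrt(4)

95.8


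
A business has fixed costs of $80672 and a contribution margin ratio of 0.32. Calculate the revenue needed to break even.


Formula: BER = Fixed Costs / Contribution Margin Ratio
BER = $80672 / 0.32
BER = $252100.00 (to the nearest cent)

$252100.00


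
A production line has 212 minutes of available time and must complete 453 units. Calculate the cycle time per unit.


Formula: CT = Available Time / Number of Units
CT = 212 min / 453 units
CT = 0.47 min/unit

0.47 min/unit


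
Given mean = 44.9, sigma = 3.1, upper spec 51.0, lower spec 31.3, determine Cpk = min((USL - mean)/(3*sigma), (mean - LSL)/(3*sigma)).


Cpu = (51.0 - 44.9) / (3 * 3.1) = 0.66
Cpl = (44.9 - 31.3) / (3 * 3.1) = 1.46
Cpk = min(0.66, 1.46) = 0.66

0.66


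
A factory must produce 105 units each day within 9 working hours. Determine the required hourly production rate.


Formula: Production Rate = Daily Demand / Available Hours
Rate = 105 units/day / 9 hours/day
Rate = 11.7 units/hour

11.7 units/hour


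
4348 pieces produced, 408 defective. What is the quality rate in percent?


Formula: Quality Rate = Good Pieces / Total Pieces * 100
Good pieces = 4348 - 408 = 3940
QR = 3940 / 4348 * 100 = 90.6%

90.6%


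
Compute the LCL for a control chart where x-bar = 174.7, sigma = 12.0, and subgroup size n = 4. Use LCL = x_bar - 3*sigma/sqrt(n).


LCL = 174.7 - 3 * 12.0 / sqrt(4)

156.7


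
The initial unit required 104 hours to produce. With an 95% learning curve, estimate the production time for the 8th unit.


Formula: T_n = T_1 * (learning_rate)^(log2(n)) where learning_rate = rate/100
Doublings = log2(8) = 3
T_n = 104 * 0.95^3
T_n = 104 * 0.8574 = 89.2 hours

89.2 hours


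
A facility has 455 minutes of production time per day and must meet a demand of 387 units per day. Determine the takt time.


Formula: Takt Time = Available Production Time / Customer Demand
Takt = 455 min/day / 387 units/day
Takt = 1.18 min/unit

1.18 min/unit


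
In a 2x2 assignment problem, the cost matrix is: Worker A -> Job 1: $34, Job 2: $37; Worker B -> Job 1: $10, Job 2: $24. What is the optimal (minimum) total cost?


Option 1: A->1 + B->2 = $34 + $24 = $58
Option 2: A->2 + B->1 = $37 + $10 = $47
Min cost = min($58, $47) = $47

$47


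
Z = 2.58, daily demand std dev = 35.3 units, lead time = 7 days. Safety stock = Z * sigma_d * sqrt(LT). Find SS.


Formula: SS = z * sigma_d * sqrt(LT)
sqrt(LT) = sqrt(7) = 2.6458
SS = 2.58 * 35.3 * 2.6458
SS = 241.0 units

241.0 units


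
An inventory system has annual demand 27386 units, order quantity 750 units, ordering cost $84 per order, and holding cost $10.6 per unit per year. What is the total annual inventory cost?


TC = 27386/750 * 84 + 750/2 * 10.6

$7042.23


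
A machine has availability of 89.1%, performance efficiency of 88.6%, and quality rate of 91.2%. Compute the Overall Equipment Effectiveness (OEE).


Formula: OEE = Availability * Performance * Quality / 10000
A * P = 89.1% * 88.6% / 100 = 78.94%
OEE = 78.94% * 91.2% / 100 = 72.0%

72.0%


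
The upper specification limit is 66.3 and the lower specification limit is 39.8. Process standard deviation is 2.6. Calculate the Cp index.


Cp = (66.3 - 39.8) / (6 * 2.6)

1.7


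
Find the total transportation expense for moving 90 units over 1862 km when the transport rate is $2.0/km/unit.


TC = dist * cost * units = 1862 * 2.0 * 90 = $335160.00

$335160.00


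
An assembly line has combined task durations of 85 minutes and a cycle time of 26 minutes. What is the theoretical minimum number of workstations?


Formula: N_min = ceil(Sum of Task Times / Cycle Time)
N_min = ceil(85 min / 26 min) = ceil(3.2692)
N_min = 4 stations

4


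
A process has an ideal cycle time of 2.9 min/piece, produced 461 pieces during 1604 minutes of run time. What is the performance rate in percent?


Formula: Performance = (Ideal CT * Total Count) / Run Time * 100
Ideal output time = 2.9 * 461 = 1336.9 min
Performance = 1336.9 / 1604 * 100 = 83.3%

83.3%


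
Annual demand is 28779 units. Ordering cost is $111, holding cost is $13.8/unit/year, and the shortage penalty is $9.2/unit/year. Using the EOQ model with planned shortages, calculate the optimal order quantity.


Formula: EOQ* = sqrt(2DS/H) * sqrt((H+P)/P)
Base EOQ = sqrt(2*28779*111/13.8) = 680.42 units
Correction = sqrt((13.8+9.2)/9.2) = 1.58114
EOQ* = 680.42 * 1.58114 = 1075.8 units

1075.8 units


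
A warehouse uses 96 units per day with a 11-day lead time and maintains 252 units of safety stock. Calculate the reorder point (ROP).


Formula: ROP = (Daily Demand * Lead Time) + Safety Stock
Demand during lead time = 96 * 11 = 1056 units
ROP = 1056 + 252 = 1308 units

1308 units


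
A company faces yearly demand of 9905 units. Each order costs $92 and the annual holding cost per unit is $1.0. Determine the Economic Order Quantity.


Formula: EOQ = sqrt(2 * D * S / H)
Numerator: 2 * 9905 * 92 = 1822520
2DS/H = 1822520 / 1.0 = 1822520.0
EOQ = sqrt(1822520.0) = 1350.0 units

1350.0 units


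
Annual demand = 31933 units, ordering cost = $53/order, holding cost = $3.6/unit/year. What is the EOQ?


Formula: EOQ = sqrt(2 * D * S / H)
Numerator: 2 * 31933 * 53 = 3384898
2DS/H = 3384898 / 3.6 = 940249.4
EOQ = sqrt(940249.4) = 969.7 units

969.7 units


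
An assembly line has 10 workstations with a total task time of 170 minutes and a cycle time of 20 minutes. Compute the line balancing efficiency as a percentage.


Formula: Efficiency = Sum of Task Times / (N_stations * CT) * 100
Total station capacity = 10 stations * 20 min = 200 min
Efficiency = 170 / 200 * 100 = 85.0%

85.0%


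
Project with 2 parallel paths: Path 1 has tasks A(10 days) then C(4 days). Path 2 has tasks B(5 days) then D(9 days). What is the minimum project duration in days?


Path 1 = 10 + 4 = 14 days
Path 2 = 5 + 9 = 14 days
Duration = max(14, 14) = 14 days

14 days


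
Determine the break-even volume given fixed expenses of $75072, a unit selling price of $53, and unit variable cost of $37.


Formula: BEQ = Fixed Costs / (Price - Variable Cost)
Contribution margin = $53 - $37 = $16/unit
BEQ = ceil($75072 / $16/unit) = ceil(4692.0) = 4692 units

4692 units


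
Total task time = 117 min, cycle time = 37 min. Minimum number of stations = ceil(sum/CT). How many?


Formula: N_min = ceil(Sum of Task Times / Cycle Time)
N_min = ceil(117 min / 37 min) = ceil(3.1622)
N_min = 4 stations

4


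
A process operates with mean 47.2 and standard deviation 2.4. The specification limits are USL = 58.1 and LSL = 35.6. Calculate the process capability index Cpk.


Cpu = (58.1 - 47.2) / (3 * 2.4) = 1.51
Cpl = (47.2 - 35.6) / (3 * 2.4) = 1.61
Cpk = min(1.51, 1.61) = 1.51

1.51


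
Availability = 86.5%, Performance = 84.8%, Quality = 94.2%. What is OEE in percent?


Formula: OEE = Availability * Performance * Quality / 10000
A * P = 86.5% * 84.8% / 100 = 73.35%
OEE = 73.35% * 94.2% / 100 = 69.1%

69.1%


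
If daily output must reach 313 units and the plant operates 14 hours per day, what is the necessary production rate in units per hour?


Formula: Production Rate = Daily Demand / Available Hours
Rate = 313 units/day / 14 hours/day
Rate = 22.4 units/hour

22.4 units/hour


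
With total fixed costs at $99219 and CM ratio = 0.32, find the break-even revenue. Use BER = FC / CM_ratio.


Formula: BER = Fixed Costs / Contribution Margin Ratio
BER = $99219 / 0.32
BER = $310059.38 (to the nearest cent)

$310059.38


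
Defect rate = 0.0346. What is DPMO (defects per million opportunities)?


DPMO = defect_rate * 1000000 = 0.0346 * 1000000

34600


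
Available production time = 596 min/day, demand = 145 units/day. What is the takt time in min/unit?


Formula: Takt Time = Available Production Time / Customer Demand
Takt = 596 min/day / 145 units/day
Takt = 4.11 min/unit

4.11 min/unit


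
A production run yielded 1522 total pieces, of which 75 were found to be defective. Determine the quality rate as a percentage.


Formula: Quality Rate = Good Pieces / Total Pieces * 100
Good pieces = 1522 - 75 = 1447
QR = 1447 / 1522 * 100 = 95.1%

95.1%


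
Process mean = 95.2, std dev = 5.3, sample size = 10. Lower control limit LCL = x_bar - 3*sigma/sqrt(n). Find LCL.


LCL = 95.2 - 3 * 5.3 / sqrt(10)

90.17


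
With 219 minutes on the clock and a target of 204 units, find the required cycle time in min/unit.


Formula: CT = Available Time / Number of Units
CT = 219 min / 204 units
CT = 1.07 min/unit

1.07 min/unit


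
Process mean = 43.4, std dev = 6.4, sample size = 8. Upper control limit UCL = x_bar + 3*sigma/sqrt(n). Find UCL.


UCL = 43.4 + 3 * 6.4 / sqrt(8)

50.19


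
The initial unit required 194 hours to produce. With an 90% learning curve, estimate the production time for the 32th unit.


Formula: T_n = T_1 * (learning_rate)^(log2(n)) where learning_rate = rate/100
Doublings = log2(32) = 5
T_n = 194 * 0.9^5
T_n = 194 * 0.5905 = 114.6 hours

114.6 hours


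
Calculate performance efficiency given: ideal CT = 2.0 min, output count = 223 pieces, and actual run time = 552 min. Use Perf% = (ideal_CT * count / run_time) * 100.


Formula: Performance = (Ideal CT * Total Count) / Run Time * 100
Ideal output time = 2.0 * 223 = 446.0 min
Performance = 446.0 / 552 * 100 = 80.8%

80.8%


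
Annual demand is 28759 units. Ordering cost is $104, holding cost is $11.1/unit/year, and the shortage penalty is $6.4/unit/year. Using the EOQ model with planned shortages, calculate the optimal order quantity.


Formula: EOQ* = sqrt(2DS/H) * sqrt((H+P)/P)
Base EOQ = sqrt(2*28759*104/11.1) = 734.1 units
Correction = sqrt((11.1+6.4)/6.4) = 1.65359
EOQ* = 734.1 * 1.65359 = 1213.9 units

1213.9 units


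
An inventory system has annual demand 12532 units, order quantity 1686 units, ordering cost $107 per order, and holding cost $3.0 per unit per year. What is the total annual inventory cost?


TC = 12532/1686 * 107 + 1686/2 * 3.0

$3324.33


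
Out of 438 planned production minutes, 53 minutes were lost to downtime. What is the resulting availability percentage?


Formula: Availability = (Planned Time - Downtime) / Planned Time * 100
Uptime = 438 - 53 = 385 min
Availability = 385 / 438 * 100 = 87.9%

87.9%


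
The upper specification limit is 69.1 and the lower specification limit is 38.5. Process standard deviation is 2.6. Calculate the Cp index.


Cp = (69.1 - 38.5) / (6 * 2.6)

1.96


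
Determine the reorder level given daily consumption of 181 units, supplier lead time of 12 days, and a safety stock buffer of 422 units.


Formula: ROP = (Daily Demand * Lead Time) + Safety Stock
Demand during lead time = 181 * 12 = 2172 units
ROP = 2172 + 422 = 2594 units

2594 units


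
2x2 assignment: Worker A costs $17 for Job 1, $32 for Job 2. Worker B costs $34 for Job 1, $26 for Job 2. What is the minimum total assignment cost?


Option 1: A->1 + B->2 = $17 + $26 = $43
Option 2: A->2 + B->1 = $32 + $34 = $66
Min cost = min($43, $66) = $43

$43


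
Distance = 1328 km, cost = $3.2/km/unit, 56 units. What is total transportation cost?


TC = dist * cost * units = 1328 * 3.2 * 56 = $237977.60

$237977.60


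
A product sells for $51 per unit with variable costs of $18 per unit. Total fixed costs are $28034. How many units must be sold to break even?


Formula: BEQ = Fixed Costs / (Price - Variable Cost)
Contribution margin = $51 - $18 = $33/unit
BEQ = ceil($28034 / $33/unit) = ceil(849.52) = 850 units

850 units


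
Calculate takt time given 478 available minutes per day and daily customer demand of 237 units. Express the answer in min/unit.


Formula: Takt Time = Available Production Time / Customer Demand
Takt = 478 min/day / 237 units/day
Takt = 2.02 min/unit

2.02 min/unit


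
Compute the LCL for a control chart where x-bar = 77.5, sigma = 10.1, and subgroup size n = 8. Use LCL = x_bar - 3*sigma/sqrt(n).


LCL = 77.5 - 3 * 10.1 / sqrt(8)

66.79


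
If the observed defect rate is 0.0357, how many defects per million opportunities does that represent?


DPMO = defect_rate * 1000000 = 0.0357 * 1000000

35700


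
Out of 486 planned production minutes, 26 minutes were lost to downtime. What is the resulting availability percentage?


Formula: Availability = (Planned Time - Downtime) / Planned Time * 100
Uptime = 486 - 26 = 460 min
Availability = 460 / 486 * 100 = 94.7%

94.7%


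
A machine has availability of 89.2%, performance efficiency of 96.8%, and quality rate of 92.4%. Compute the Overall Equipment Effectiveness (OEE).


Formula: OEE = Availability * Performance * Quality / 10000
A * P = 89.2% * 96.8% / 100 = 86.35%
OEE = 86.35% * 92.4% / 100 = 79.8%

79.8%


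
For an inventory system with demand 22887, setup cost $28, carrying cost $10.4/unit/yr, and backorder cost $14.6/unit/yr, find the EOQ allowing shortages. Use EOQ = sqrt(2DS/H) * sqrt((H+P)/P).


Formula: EOQ* = sqrt(2DS/H) * sqrt((H+P)/P)
Base EOQ = sqrt(2*22887*28/10.4) = 351.05 units
Correction = sqrt((10.4+14.6)/14.6) = 1.30856
EOQ* = 351.05 * 1.30856 = 459.4 units

459.4 units


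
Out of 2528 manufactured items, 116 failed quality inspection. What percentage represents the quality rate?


Formula: Quality Rate = Good Pieces / Total Pieces * 100
Good pieces = 2528 - 116 = 2412
QR = 2412 / 2528 * 100 = 95.4%

95.4%


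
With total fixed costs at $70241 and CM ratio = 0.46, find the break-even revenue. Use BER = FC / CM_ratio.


Formula: BER = Fixed Costs / Contribution Margin Ratio
BER = $70241 / 0.46
BER = $152697.83 (to the nearest cent)

$152697.83


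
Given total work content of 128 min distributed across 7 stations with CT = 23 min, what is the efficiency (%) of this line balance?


Formula: Efficiency = Sum of Task Times / (N_stations * CT) * 100
Total station capacity = 7 stations * 23 min = 161 min
Efficiency = 128 / 161 * 100 = 79.5%

79.5%


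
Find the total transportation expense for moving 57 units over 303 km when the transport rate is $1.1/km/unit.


TC = dist * cost * units = 303 * 1.1 * 57 = $18998.10

$18998.10


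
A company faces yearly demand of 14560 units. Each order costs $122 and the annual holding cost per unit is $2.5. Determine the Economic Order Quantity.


Formula: EOQ = sqrt(2 * D * S / H)
Numerator: 2 * 14560 * 122 = 3552640
2DS/H = 3552640 / 2.5 = 1421056.0
EOQ = sqrt(1421056.0) = 1192.1 units

1192.1 units


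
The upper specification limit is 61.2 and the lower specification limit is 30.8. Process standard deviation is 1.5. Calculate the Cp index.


Cp = (61.2 - 30.8) / (6 * 1.5)

3.38


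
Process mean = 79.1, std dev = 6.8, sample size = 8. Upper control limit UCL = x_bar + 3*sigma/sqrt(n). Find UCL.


UCL = 79.1 + 3 * 6.8 / sqrt(8)

86.31


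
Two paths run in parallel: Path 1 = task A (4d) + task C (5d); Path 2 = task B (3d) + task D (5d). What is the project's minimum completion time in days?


Path 1 = 4 + 5 = 9 days
Path 2 = 3 + 5 = 8 days
Duration = max(9, 8) = 9 days

9 days


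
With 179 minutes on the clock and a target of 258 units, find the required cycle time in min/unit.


Formula: CT = Available Time / Number of Units
CT = 179 min / 258 units
CT = 0.69 min/unit

0.69 min/unit


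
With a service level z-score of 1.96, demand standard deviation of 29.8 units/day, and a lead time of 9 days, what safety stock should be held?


Formula: SS = z * sigma_d * sqrt(LT)
sqrt(LT) = sqrt(9) = 3.0
SS = 1.96 * 29.8 * 3.0
SS = 175.2 units

175.2 units


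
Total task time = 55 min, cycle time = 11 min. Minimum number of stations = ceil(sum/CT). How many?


Formula: N_min = ceil(Sum of Task Times / Cycle Time)
N_min = ceil(55 min / 11 min) = ceil(5.0)
N_min = 5 stations

5


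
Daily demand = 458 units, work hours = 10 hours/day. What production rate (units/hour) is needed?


Formula: Production Rate = Daily Demand / Available Hours
Rate = 458 units/day / 10 hours/day
Rate = 45.8 units/hour

45.8 units/hour


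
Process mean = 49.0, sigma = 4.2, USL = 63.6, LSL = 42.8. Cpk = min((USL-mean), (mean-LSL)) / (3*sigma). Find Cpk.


Cpu = (63.6 - 49.0) / (3 * 4.2) = 1.16
Cpl = (49.0 - 42.8) / (3 * 4.2) = 0.49
Cpk = min(1.16, 0.49) = 0.49

0.49


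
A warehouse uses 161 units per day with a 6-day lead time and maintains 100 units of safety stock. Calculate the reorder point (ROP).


Formula: ROP = (Daily Demand * Lead Time) + Safety Stock
Demand during lead time = 161 * 6 = 966 units
ROP = 966 + 100 = 1066 units

1066 units


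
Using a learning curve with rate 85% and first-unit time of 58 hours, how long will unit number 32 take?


Formula: T_n = T_1 * (learning_rate)^(log2(n)) where learning_rate = rate/100
Doublings = log2(32) = 5
T_n = 58 * 0.85^5
T_n = 58 * 0.4437 = 25.7 hours

25.7 hours


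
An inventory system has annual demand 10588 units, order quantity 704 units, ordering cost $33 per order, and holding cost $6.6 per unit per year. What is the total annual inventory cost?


TC = 10588/704 * 33 + 704/2 * 6.6

$2819.51


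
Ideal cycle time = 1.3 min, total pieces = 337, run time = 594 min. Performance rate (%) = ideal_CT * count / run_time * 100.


Formula: Performance = (Ideal CT * Total Count) / Run Time * 100
Ideal output time = 1.3 * 337 = 438.1 min
Performance = 438.1 / 594 * 100 = 73.8%

73.8%


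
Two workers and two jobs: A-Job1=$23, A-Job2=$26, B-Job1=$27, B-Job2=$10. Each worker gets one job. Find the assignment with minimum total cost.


Option 1: A->1 + B->2 = $23 + $10 = $33
Option 2: A->2 + B->1 = $26 + $27 = $53
Min cost = min($33, $53) = $33

$33


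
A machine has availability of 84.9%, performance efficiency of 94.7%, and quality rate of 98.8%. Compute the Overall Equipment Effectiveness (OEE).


Formula: OEE = Availability * Performance * Quality / 10000
A * P = 84.9% * 94.7% / 100 = 80.4%
OEE = 80.4% * 98.8% / 100 = 79.4%

79.4%


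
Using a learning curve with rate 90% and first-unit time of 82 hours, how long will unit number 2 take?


Formula: T_n = T_1 * (learning_rate)^(log2(n)) where learning_rate = rate/100
Doublings = log2(2) = 1
T_n = 82 * 0.9^1
T_n = 82 * 0.9 = 73.8 hours

73.8 hours


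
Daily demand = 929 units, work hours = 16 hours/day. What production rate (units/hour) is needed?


Formula: Production Rate = Daily Demand / Available Hours
Rate = 929 units/day / 16 hours/day
Rate = 58.1 units/hour

58.1 units/hour


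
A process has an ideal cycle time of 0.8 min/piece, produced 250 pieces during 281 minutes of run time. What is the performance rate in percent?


Formula: Performance = (Ideal CT * Total Count) / Run Time * 100
Ideal output time = 0.8 * 250 = 200.0 min
Performance = 200.0 / 281 * 100 = 71.2%

71.2%


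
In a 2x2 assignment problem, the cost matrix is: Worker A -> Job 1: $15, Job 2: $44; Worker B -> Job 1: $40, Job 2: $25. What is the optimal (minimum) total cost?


Option 1: A->1 + B->2 = $15 + $25 = $40
Option 2: A->2 + B->1 = $44 + $40 = $84
Min cost = min($40, $84) = $40

$40


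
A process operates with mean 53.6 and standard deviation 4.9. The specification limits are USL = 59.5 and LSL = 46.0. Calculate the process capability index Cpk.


Cpu = (59.5 - 53.6) / (3 * 4.9) = 0.4
Cpl = (53.6 - 46.0) / (3 * 4.9) = 0.52
Cpk = min(0.4, 0.52) = 0.4

0.4


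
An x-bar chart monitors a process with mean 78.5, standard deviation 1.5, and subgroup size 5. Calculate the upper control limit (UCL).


UCL = 78.5 + 3 * 1.5 / sqrt(5)

80.51


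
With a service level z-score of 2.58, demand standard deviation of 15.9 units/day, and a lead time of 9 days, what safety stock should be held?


Formula: SS = z * sigma_d * sqrt(LT)
sqrt(LT) = sqrt(9) = 3.0
SS = 2.58 * 15.9 * 3.0
SS = 123.1 units

123.1 units


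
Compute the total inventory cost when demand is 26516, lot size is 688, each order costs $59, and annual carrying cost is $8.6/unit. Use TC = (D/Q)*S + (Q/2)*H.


TC = 26516/688 * 59 + 688/2 * 8.6

$5232.30


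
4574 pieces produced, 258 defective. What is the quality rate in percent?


Formula: Quality Rate = Good Pieces / Total Pieces * 100
Good pieces = 4574 - 258 = 4316
QR = 4316 / 4574 * 100 = 94.4%

94.4%


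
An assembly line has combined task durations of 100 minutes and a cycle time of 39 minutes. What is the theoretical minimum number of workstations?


Formula: N_min = ceil(Sum of Task Times / Cycle Time)
N_min = ceil(100 min / 39 min) = ceil(2.5641)
N_min = 3 stations

3


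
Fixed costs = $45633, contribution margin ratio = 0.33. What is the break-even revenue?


Formula: BER = Fixed Costs / Contribution Margin Ratio
BER = $45633 / 0.33
BER = $138281.82 (to the nearest cent)

$138281.82


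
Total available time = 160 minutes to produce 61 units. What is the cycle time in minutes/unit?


Formula: CT = Available Time / Number of Units
CT = 160 min / 61 units
CT = 2.62 min/unit

2.62 min/unit


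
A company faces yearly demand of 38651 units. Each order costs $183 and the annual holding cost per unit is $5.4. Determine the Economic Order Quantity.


Formula: EOQ = sqrt(2 * D * S / H)
Numerator: 2 * 38651 * 183 = 14146266
2DS/H = 14146266 / 5.4 = 2619678.9
EOQ = sqrt(2619678.9) = 1618.5 units

1618.5 units


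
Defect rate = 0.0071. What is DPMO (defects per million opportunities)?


DPMO = defect_rate * 1000000 = 0.0071 * 1000000

7100


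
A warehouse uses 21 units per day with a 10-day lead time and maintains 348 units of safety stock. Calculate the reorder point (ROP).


Formula: ROP = (Daily Demand * Lead Time) + Safety Stock
Demand during lead time = 21 * 10 = 210 units
ROP = 210 + 348 = 558 units

558 units


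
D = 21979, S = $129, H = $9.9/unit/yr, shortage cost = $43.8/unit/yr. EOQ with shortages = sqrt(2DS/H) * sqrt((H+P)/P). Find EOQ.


Formula: EOQ* = sqrt(2DS/H) * sqrt((H+P)/P)
Base EOQ = sqrt(2*21979*129/9.9) = 756.83 units
Correction = sqrt((9.9+43.8)/43.8) = 1.10726
EOQ* = 756.83 * 1.10726 = 838.0 units

838.0 units


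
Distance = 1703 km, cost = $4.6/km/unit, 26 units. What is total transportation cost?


TC = dist * cost * units = 1703 * 4.6 * 26 = $203678.80

$203678.80


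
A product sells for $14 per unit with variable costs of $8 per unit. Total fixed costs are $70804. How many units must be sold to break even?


Formula: BEQ = Fixed Costs / (Price - Variable Cost)
Contribution margin = $14 - $8 = $6/unit
BEQ = ceil($70804 / $6/unit) = ceil(11800.67) = 11801 units

11801 units


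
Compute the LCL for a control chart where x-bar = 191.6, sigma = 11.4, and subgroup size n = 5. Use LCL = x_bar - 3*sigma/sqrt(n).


LCL = 191.6 - 3 * 11.4 / sqrt(5)

176.31


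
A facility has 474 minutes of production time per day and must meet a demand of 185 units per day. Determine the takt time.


Formula: Takt Time = Available Production Time / Customer Demand
Takt = 474 min/day / 185 units/day
Takt = 2.56 min/unit

2.56 min/unit


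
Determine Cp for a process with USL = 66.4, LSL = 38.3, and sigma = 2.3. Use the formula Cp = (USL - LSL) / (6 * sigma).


Cp = (66.4 - 38.3) / (6 * 2.3)

2.04


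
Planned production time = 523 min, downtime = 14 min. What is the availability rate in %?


Formula: Availability = (Planned Time - Downtime) / Planned Time * 100
Uptime = 523 - 14 = 509 min
Availability = 509 / 523 * 100 = 97.3%

97.3%


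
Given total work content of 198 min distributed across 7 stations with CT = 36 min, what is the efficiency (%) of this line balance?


Formula: Efficiency = Sum of Task Times / (N_stations * CT) * 100
Total station capacity = 7 stations * 36 min = 252 min
Efficiency = 198 / 252 * 100 = 78.6%

78.6%


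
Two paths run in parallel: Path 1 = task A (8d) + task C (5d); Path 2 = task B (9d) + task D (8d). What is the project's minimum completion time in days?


Path 1 = 8 + 5 = 13 days
Path 2 = 9 + 8 = 17 days
Duration = max(13, 17) = 17 days

17 days


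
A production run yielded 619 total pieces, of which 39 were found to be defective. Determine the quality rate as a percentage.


Formula: Quality Rate = Good Pieces / Total Pieces * 100
Good pieces = 619 - 39 = 580
QR = 580 / 619 * 100 = 93.7%

93.7%


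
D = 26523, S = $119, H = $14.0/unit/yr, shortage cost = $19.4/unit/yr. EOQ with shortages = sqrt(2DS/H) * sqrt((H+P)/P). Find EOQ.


Formula: EOQ* = sqrt(2DS/H) * sqrt((H+P)/P)
Base EOQ = sqrt(2*26523*119/14.0) = 671.48 units
Correction = sqrt((14.0+19.4)/19.4) = 1.31212
EOQ* = 671.48 * 1.31212 = 881.1 units

881.1 units


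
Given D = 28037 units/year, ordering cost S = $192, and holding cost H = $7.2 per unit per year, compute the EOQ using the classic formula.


Formula: EOQ = sqrt(2 * D * S / H)
Numerator: 2 * 28037 * 192 = 10766208
2DS/H = 10766208 / 7.2 = 1495306.7
EOQ = sqrt(1495306.7) = 1222.8 units

1222.8 units


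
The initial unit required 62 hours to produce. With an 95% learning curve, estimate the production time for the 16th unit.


Formula: T_n = T_1 * (learning_rate)^(log2(n)) where learning_rate = rate/100
Doublings = log2(16) = 4
T_n = 62 * 0.95^4
T_n = 62 * 0.8145 = 50.5 hours

50.5 hours


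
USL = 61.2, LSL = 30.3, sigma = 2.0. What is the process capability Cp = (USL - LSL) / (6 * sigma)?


Cp = (61.2 - 30.3) / (6 * 2.0)

2.58


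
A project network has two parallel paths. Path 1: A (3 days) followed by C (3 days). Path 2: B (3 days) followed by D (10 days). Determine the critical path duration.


Path 1 = 3 + 3 = 6 days
Path 2 = 3 + 10 = 13 days
Duration = max(6, 13) = 13 days

13 days


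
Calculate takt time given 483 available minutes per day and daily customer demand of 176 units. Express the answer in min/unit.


Formula: Takt Time = Available Production Time / Customer Demand
Takt = 483 min/day / 176 units/day
Takt = 2.74 min/unit

2.74 min/unit


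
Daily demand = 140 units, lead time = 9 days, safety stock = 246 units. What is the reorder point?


Formula: ROP = (Daily Demand * Lead Time) + Safety Stock
Demand during lead time = 140 * 9 = 1260 units
ROP = 1260 + 246 = 1506 units

1506 units


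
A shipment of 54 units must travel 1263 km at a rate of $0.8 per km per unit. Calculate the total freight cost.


TC = dist * cost * units = 1263 * 0.8 * 54 = $54561.60

$54561.60


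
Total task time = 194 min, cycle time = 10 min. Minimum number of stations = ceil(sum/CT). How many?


Formula: N_min = ceil(Sum of Task Times / Cycle Time)
N_min = ceil(194 min / 10 min) = ceil(19.4)
N_min = 20 stations

20


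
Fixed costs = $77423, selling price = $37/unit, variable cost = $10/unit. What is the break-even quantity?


Formula: BEQ = Fixed Costs / (Price - Variable Cost)
Contribution margin = $37 - $10 = $27/unit
BEQ = ceil($77423 / $27/unit) = ceil(2867.52) = 2868 units

2868 units


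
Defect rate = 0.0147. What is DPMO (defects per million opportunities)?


DPMO = defect_rate * 1000000 = 0.0147 * 1000000

14700


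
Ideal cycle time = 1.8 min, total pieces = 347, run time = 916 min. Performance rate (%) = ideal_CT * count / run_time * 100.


Formula: Performance = (Ideal CT * Total Count) / Run Time * 100
Ideal output time = 1.8 * 347 = 624.6 min
Performance = 624.6 / 916 * 100 = 68.2%

68.2%


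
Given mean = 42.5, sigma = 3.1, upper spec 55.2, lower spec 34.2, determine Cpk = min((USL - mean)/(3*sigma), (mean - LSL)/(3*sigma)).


Cpu = (55.2 - 42.5) / (3 * 3.1) = 1.37
Cpl = (42.5 - 34.2) / (3 * 3.1) = 0.89
Cpk = min(1.37, 0.89) = 0.89

0.89


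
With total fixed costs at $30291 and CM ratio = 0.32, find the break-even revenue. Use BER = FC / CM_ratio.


Formula: BER = Fixed Costs / Contribution Margin Ratio
BER = $30291 / 0.32
BER = $94659.38 (to the nearest cent)

$94659.38


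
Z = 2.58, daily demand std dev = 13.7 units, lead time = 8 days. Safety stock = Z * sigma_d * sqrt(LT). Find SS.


Formula: SS = z * sigma_d * sqrt(LT)
sqrt(LT) = sqrt(8) = 2.8284
SS = 2.58 * 13.7 * 2.8284
SS = 100.0 units

100.0 units


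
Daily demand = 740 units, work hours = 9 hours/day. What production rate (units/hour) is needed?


Formula: Production Rate = Daily Demand / Available Hours
Rate = 740 units/day / 9 hours/day
Rate = 82.2 units/hour

82.2 units/hour


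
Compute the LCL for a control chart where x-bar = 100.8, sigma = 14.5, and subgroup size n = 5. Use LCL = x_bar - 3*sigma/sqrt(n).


LCL = 100.8 - 3 * 14.5 / sqrt(5)

81.35


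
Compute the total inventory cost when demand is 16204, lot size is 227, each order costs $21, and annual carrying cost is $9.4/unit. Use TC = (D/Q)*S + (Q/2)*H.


TC = 16204/227 * 21 + 227/2 * 9.4

$2565.95


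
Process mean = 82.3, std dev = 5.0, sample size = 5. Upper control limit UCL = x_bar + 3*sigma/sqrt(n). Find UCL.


UCL = 82.3 + 3 * 5.0 / sqrt(5)

89.01


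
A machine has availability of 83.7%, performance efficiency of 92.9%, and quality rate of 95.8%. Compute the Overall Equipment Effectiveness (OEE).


Formula: OEE = Availability * Performance * Quality / 10000
A * P = 83.7% * 92.9% / 100 = 77.76%
OEE = 77.76% * 95.8% / 100 = 74.5%

74.5%


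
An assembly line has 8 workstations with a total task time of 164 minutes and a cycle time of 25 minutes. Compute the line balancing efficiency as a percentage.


Formula: Efficiency = Sum of Task Times / (N_stations * CT) * 100
Total station capacity = 8 stations * 25 min = 200 min
Efficiency = 164 / 200 * 100 = 82.0%

82.0%


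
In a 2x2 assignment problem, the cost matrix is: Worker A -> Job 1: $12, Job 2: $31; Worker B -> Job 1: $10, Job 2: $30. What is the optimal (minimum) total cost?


Option 1: A->1 + B->2 = $12 + $30 = $42
Option 2: A->2 + B->1 = $31 + $10 = $41
Min cost = min($42, $41) = $41

$41


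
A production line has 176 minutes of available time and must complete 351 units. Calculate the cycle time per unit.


Formula: CT = Available Time / Number of Units
CT = 176 min / 351 units
CT = 0.5 min/unit

0.5 min/unit


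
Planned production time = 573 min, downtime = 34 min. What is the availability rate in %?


Formula: Availability = (Planned Time - Downtime) / Planned Time * 100
Uptime = 573 - 34 = 539 min
Availability = 539 / 573 * 100 = 94.1%

94.1%


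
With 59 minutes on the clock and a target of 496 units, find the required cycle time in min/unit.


Formula: CT = Available Time / Number of Units
CT = 59 min / 496 units
CT = 0.12 min/unit

0.12 min/unit


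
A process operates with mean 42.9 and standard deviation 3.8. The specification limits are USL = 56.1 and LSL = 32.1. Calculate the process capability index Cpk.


Cpu = (56.1 - 42.9) / (3 * 3.8) = 1.16
Cpl = (42.9 - 32.1) / (3 * 3.8) = 0.95
Cpk = min(1.16, 0.95) = 0.95

0.95


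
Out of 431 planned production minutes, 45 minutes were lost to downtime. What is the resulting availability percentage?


Formula: Availability = (Planned Time - Downtime) / Planned Time * 100
Uptime = 431 - 45 = 386 min
Availability = 386 / 431 * 100 = 89.6%

89.6%


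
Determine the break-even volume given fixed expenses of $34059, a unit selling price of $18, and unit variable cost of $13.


Formula: BEQ = Fixed Costs / (Price - Variable Cost)
Contribution margin = $18 - $13 = $5/unit
BEQ = ceil($34059 / $5/unit) = ceil(6811.8) = 6812 units

6812 units


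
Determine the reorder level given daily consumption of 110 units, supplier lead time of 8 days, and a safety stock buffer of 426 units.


Formula: ROP = (Daily Demand * Lead Time) + Safety Stock
Demand during lead time = 110 * 8 = 880 units
ROP = 880 + 426 = 1306 units

1306 units


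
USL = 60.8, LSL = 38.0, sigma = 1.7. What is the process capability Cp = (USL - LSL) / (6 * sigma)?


Cp = (60.8 - 38.0) / (6 * 1.7)

2.24


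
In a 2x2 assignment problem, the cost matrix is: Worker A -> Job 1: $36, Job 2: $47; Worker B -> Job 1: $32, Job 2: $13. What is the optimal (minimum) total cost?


Option 1: A->1 + B->2 = $36 + $13 = $49
Option 2: A->2 + B->1 = $47 + $32 = $79
Min cost = min($49, $79) = $49

$49


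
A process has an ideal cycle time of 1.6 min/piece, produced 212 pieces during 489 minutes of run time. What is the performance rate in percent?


Formula: Performance = (Ideal CT * Total Count) / Run Time * 100
Ideal output time = 1.6 * 212 = 339.2 min
Performance = 339.2 / 489 * 100 = 69.4%

69.4%


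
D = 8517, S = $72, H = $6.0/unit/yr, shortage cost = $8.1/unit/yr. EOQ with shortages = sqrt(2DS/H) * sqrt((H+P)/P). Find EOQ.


Formula: EOQ* = sqrt(2DS/H) * sqrt((H+P)/P)
Base EOQ = sqrt(2*8517*72/6.0) = 452.12 units
Correction = sqrt((6.0+8.1)/8.1) = 1.31937
EOQ* = 452.12 * 1.31937 = 596.5 units

596.5 units


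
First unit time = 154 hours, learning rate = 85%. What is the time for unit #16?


Formula: T_n = T_1 * (learning_rate)^(log2(n)) where learning_rate = rate/100
Doublings = log2(16) = 4
T_n = 154 * 0.85^4
T_n = 154 * 0.522 = 80.4 hours

80.4 hours


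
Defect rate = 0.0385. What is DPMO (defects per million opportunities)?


DPMO = defect_rate * 1000000 = 0.0385 * 1000000

38500


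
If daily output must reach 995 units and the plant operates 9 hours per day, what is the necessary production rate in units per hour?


Formula: Production Rate = Daily Demand / Available Hours
Rate = 995 units/day / 9 hours/day
Rate = 110.6 units/hour

110.6 units/hour


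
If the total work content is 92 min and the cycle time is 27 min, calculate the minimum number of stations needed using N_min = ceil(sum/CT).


Formula: N_min = ceil(Sum of Task Times / Cycle Time)
N_min = ceil(92 min / 27 min) = ceil(3.4074)
N_min = 4 stations

4


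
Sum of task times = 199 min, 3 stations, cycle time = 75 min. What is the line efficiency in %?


Formula: Efficiency = Sum of Task Times / (N_stations * CT) * 100
Total station capacity = 3 stations * 75 min = 225 min
Efficiency = 199 / 225 * 100 = 88.4%

88.4%


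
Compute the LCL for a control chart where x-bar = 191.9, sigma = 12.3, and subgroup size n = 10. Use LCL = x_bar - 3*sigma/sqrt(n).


LCL = 191.9 - 3 * 12.3 / sqrt(10)

180.23


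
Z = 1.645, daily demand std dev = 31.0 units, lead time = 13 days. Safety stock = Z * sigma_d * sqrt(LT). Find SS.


Formula: SS = z * sigma_d * sqrt(LT)
sqrt(LT) = sqrt(13) = 3.6056
SS = 1.645 * 31.0 * 3.6056
SS = 183.9 units

183.9 units


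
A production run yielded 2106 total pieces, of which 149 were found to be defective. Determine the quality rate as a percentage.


Formula: Quality Rate = Good Pieces / Total Pieces * 100
Good pieces = 2106 - 149 = 1957
QR = 1957 / 2106 * 100 = 92.9%

92.9%


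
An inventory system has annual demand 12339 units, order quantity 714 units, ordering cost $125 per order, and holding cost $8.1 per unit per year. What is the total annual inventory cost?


TC = 12339/714 * 125 + 714/2 * 8.1

$5051.89


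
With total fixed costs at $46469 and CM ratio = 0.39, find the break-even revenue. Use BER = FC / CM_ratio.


Formula: BER = Fixed Costs / Contribution Margin Ratio
BER = $46469 / 0.39
BER = $119151.28 (to the nearest cent)

$119151.28


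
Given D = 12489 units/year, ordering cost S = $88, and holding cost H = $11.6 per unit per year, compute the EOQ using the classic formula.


Formula: EOQ = sqrt(2 * D * S / H)
Numerator: 2 * 12489 * 88 = 2198064
2DS/H = 2198064 / 11.6 = 189488.3
EOQ = sqrt(189488.3) = 435.3 units

435.3 units


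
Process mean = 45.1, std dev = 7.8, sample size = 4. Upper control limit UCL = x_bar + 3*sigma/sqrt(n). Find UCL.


UCL = 45.1 + 3 * 7.8 / sqrt(4)

56.8


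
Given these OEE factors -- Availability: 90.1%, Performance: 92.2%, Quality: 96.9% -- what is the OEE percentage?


Formula: OEE = Availability * Performance * Quality / 10000
A * P = 90.1% * 92.2% / 100 = 83.07%
OEE = 83.07% * 96.9% / 100 = 80.5%

80.5%


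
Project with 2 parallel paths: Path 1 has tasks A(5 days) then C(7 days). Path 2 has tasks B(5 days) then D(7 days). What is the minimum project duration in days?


Path 1 = 5 + 7 = 12 days
Path 2 = 5 + 7 = 12 days
Duration = max(12, 12) = 12 days

12 days


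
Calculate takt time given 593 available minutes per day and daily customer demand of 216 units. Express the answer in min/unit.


Formula: Takt Time = Available Production Time / Customer Demand
Takt = 593 min/day / 216 units/day
Takt = 2.75 min/unit

2.75 min/unit


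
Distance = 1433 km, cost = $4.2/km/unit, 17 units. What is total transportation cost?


TC = dist * cost * units = 1433 * 4.2 * 17 = $102316.20

$102316.20


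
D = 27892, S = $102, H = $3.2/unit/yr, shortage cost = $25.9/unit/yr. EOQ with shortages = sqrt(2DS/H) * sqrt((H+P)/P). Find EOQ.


Formula: EOQ* = sqrt(2DS/H) * sqrt((H+P)/P)
Base EOQ = sqrt(2*27892*102/3.2) = 1333.46 units
Correction = sqrt((3.2+25.9)/25.9) = 1.05998
EOQ* = 1333.46 * 1.05998 = 1413.4 units

1413.4 units


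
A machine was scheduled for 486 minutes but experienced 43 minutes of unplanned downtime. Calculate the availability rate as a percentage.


Formula: Availability = (Planned Time - Downtime) / Planned Time * 100
Uptime = 486 - 43 = 443 min
Availability = 443 / 486 * 100 = 91.2%

91.2%


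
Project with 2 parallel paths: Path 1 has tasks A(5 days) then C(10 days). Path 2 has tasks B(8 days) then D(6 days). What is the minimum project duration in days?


Path 1 = 5 + 10 = 15 days
Path 2 = 8 + 6 = 14 days
Duration = max(15, 14) = 15 days

15 days


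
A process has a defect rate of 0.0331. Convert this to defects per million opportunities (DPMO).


DPMO = defect_rate * 1000000 = 0.0331 * 1000000

33100


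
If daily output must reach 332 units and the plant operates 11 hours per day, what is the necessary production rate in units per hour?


Formula: Production Rate = Daily Demand / Available Hours
Rate = 332 units/day / 11 hours/day
Rate = 30.2 units/hour

30.2 units/hour


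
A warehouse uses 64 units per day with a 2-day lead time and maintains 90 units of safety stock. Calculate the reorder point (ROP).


Formula: ROP = (Daily Demand * Lead Time) + Safety Stock
Demand during lead time = 64 * 2 = 128 units
ROP = 128 + 90 = 218 units

218 units
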